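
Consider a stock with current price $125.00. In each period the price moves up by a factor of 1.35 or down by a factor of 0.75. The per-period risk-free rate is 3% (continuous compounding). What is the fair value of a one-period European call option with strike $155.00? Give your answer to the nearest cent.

$6.24

Risk-neutral probability p = (e^0.03 − 0.75)/(1.35 − 0.75) = 0.2805/0.6000 = 0.4674
Terminal stock prices: S_u = 168.8, S_d = 93.75
Terminal payoffs (S − K): max(13.75, 0) = 13.75, max(-61.25, 0) = 0
Node 0 (S = 125): V_0 = e^(−0.03)·[0.4674·13.7500 + 0.5326·0.0000] = 6.2371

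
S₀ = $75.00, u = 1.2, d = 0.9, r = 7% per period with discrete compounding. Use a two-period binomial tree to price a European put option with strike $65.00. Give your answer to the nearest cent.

Risk-neutral probability p = (1 + 0.07 − 0.9)/(1.2 − 0.9) = 0.1700/0.3000 = 0.5667
Terminal stock prices: S_uu = 108, S_ud = 81, S_dd = 60.75
Terminal payoffs (K − S): max(-43, 0) = 0, max(-16, 0) = 0, max(4.25, 0) = 4.25
Node u (S = 90): V_u = 1/1.07·[0.5667·0.0000 + 0.4333·0.0000] = 0.0000
Node d (S = 67.5): V_d = 1/1.07·[0.5667·0.0000 + 0.4333·4.2500] = 1.7212
Node 0 (S = 75): V_0 = 1/1.07·[0.5667·0.0000 + 0.4333·1.7212] = 0.6971

$0.70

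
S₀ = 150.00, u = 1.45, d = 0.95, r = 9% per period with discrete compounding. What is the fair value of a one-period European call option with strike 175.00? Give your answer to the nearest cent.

Risk-neutral probability p = (1 + 0.09 − 0.95)/(1.45 − 0.95) = 0.1400/0.5000 = 0.2800
Terminal stock prices: S_u = 217.5, S_d = 142.5
Terminal payoffs (S − K): max(42.5, 0) = 42.5, max(-32.5, 0) = 0
Node 0 (S = 150): V_0 = 1/1.09·[0.2800·42.5000 + 0.7200·0.0000] = 10.9174

10.92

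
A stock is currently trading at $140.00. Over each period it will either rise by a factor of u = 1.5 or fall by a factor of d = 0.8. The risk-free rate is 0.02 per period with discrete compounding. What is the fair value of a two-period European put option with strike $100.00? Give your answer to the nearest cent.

$4.70

Risk-neutral probability p = (1 + 0.02 − 0.8)/(1.5 − 0.8) = 0.2200/0.7000 = 0.3143
Terminal stock prices: S_uu = 315, S_ud = 168, S_dd = 89.6
Terminal payoffs (K − S): max(-215, 0) = 0, max(-68, 0) = 0, max(10.4, 0) = 10.4
Node u (S = 210): V_u = 1/1.02·[0.3143·0.0000 + 0.6857·0.0000] = 0.0000
Node d (S = 112): V_d = 1/1.02·[0.3143·0.0000 + 0.6857·10.4000] = 6.9916
Node 0 (S = 140): V_0 = 1/1.02·[0.3143·0.0000 + 0.6857·6.9916] = 4.7002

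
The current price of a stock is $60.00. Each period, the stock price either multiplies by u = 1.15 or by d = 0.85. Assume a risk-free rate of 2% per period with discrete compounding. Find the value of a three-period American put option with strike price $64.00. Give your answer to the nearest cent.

$6.94

Risk-neutral probability p = (1 + 0.02 − 0.85)/(1.15 − 0.85) = 0.1700/0.3000 = 0.5667
Terminal stock prices: S_uuu = 91.25, S_uud = 67.45, S_udd = 49.85, S_ddd = 36.85
Terminal payoffs (K − S): max(-27.25, 0) = 0, max(-3.447, 0) = 0, max(14.15, 0) = 14.15, max(27.15, 0) = 27.15
Node uu (S = 79.35): continuation = 1/1.02·[0.5667·0.0000 + 0.4333·0.0000] = 0.0000; exercise value = 0.0000 ≤ continuation, so V_uu = 0.0000
Node ud (S = 58.65): continuation = 1/1.02·[0.5667·0.0000 + 0.4333·14.1475] = 6.0104; exercise value = 5.3500 ≤ continuation, so V_ud = 6.0104
Node dd (S = 43.35): continuation = 1/1.02·[0.5667·14.1475 + 0.4333·27.1525] = 19.3951; exercise value = 20.6500 > continuation, so V_dd = 20.6500 (exercise)
Node u (S = 69): continuation = 1/1.02·[0.5667·0.0000 + 0.4333·6.0104] = 2.5534; exercise value = 0.0000 ≤ continuation, so V_u = 2.5534
Node d (S = 51): continuation = 1/1.02·[0.5667·6.0104 + 0.4333·20.6500] = 12.1120; exercise value = 13.0000 > continuation, so V_d = 13.0000 (exercise)
Node 0 (S = 60): continuation = 1/1.02·[0.5667·2.5534 + 0.4333·13.0000] = 6.9414; exercise value = 4.0000 ≤ continuation, so V_0 = 6.9414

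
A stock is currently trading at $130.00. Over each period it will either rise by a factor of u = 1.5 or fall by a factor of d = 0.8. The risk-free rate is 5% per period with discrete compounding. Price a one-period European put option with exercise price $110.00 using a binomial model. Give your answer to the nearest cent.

Risk-neutral probability p = (1 + 0.05 − 0.8)/(1.5 − 0.8) = 0.2500/0.7000 = 0.3571
Terminal stock prices: S_u = 195, S_d = 104
Terminal payoffs (K − S): max(-85, 0) = 0, max(6, 0) = 6
Node 0 (S = 130): V_0 = 1/1.05·[0.3571·0.0000 + 0.6429·6.0000] = 3.6735

$3.67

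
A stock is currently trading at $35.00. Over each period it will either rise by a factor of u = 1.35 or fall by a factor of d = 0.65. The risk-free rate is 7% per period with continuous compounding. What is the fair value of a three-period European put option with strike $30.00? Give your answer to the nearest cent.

$3.34

Risk-neutral probability p = (e^0.07 − 0.65)/(1.35 − 0.65) = 0.4225/0.7000 = 0.6036
Terminal stock prices: S_uuu = 86.11, S_uud = 41.46, S_udd = 19.96, S_ddd = 9.612
Terminal payoffs (K − S): max(-56.11, 0) = 0, max(-11.46, 0) = 0, max(10.04, 0) = 10.04, max(20.39, 0) = 20.39
Node uu (S = 63.79): V_uu = e^(−0.07)·[0.6036·0.0000 + 0.3964·0.0000] = 0.0000
Node ud (S = 30.71): V_ud = e^(−0.07)·[0.6036·0.0000 + 0.3964·10.0369] = 3.7098
Node dd (S = 14.79): V_dd = e^(−0.07)·[0.6036·10.0369 + 0.3964·20.3881] = 13.1843
Node u (S = 47.25): V_u = e^(−0.07)·[0.6036·0.0000 + 0.3964·3.7098] = 1.3712
Node d (S = 22.75): V_d = e^(−0.07)·[0.6036·3.7098 + 0.3964·13.1843] = 6.9609
Node 0 (S = 35): V_0 = e^(−0.07)·[0.6036·1.3712 + 0.3964·6.9609] = 3.3446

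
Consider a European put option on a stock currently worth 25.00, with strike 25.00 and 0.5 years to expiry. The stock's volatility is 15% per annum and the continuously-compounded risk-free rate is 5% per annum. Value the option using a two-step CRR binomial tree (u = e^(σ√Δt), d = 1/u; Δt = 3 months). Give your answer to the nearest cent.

0.64

CRR parameters: u = e^(σ√Δt) = e^(0.15·√0.25) = 1.0779, d = 1/u = 0.9277
Per-period rate: rΔt = 0.05·0.25 = 0.0125, so R = e^0.0125 = 1.0126
Risk-neutral probability p = (e^0.0125 − 0.9277)/(1.0779 − 0.9277) = 0.0848/0.1501 = 0.5650
Terminal stock prices: S_uu = 29.05, S_ud = 25, S_dd = 21.52
Terminal payoffs (K − S): max(-4.046, 0) = 0, max(0, 0) = 0, max(3.482, 0) = 3.482
Node u (S = 26.95): V_u = e^(−0.0125)·[0.5650·0.0000 + 0.4350·0.0000] = 0.0000
Node d (S = 23.19): V_d = e^(−0.0125)·[0.5650·0.0000 + 0.4350·3.4823] = 1.4959
Node 0 (S = 25): V_0 = e^(−0.0125)·[0.5650·0.0000 + 0.4350·1.4959] = 0.6426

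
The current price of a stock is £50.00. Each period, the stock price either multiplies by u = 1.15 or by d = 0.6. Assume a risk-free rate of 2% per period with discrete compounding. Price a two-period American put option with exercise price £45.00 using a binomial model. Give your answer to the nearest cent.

£5.30

Risk-neutral probability p = (1 + 0.02 − 0.6)/(1.15 − 0.6) = 0.4200/0.5500 = 0.7636
Terminal stock prices: S_uu = 66.12, S_ud = 34.5, S_dd = 18
Terminal payoffs (K − S): max(-21.12, 0) = 0, max(10.5, 0) = 10.5, max(27, 0) = 27
Node u (S = 57.5): continuation = 1/1.02·[0.7636·0.0000 + 0.2364·10.5000] = 2.4332; exercise value = 0.0000 ≤ continuation, so V_u = 2.4332
Node d (S = 30): continuation = 1/1.02·[0.7636·10.5000 + 0.2364·27.0000] = 14.1176; exercise value = 15.0000 > continuation, so V_d = 15.0000 (exercise)
Node 0 (S = 50): continuation = 1/1.02·[0.7636·2.4332 + 0.2364·15.0000] = 5.2975; exercise value = 0.0000 ≤ continuation, so V_0 = 5.2975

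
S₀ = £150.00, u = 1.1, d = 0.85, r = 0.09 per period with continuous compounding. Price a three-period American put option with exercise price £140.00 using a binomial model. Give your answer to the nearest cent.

Risk-neutral probability p = (e^0.09 − 0.85)/(1.1 − 0.85) = 0.2442/0.2500 = 0.9767
Terminal stock prices: S_uuu = 199.7, S_uud = 154.3, S_udd = 119.2, S_ddd = 92.12
Terminal payoffs (K − S): max(-59.65, 0) = 0, max(-14.28, 0) = 0, max(20.79, 0) = 20.79, max(47.88, 0) = 47.88
Node uu (S = 181.5): continuation = e^(−0.09)·[0.9767·0.0000 + 0.0233·0.0000] = 0.0000; exercise value = 0.0000 ≤ continuation, so V_uu = 0.0000
Node ud (S = 140.2): continuation = e^(−0.09)·[0.9767·0.0000 + 0.0233·20.7875] = 0.4427; exercise value = 0.0000 ≤ continuation, so V_ud = 0.4427
Node dd (S = 108.4): continuation = e^(−0.09)·[0.9767·20.7875 + 0.0233·47.8813] = 19.5754; exercise value = 31.6250 > continuation, so V_dd = 31.6250 (exercise)
Node u (S = 165): continuation = e^(−0.09)·[0.9767·0.0000 + 0.0233·0.4427] = 0.0094; exercise value = 0.0000 ≤ continuation, so V_u = 0.0094
Node d (S = 127.5): continuation = e^(−0.09)·[0.9767·0.4427 + 0.0233·31.6250] = 1.0687; exercise value = 12.5000 > continuation, so V_d = 12.5000 (exercise)
Node 0 (S = 150): continuation = e^(−0.09)·[0.9767·0.0094 + 0.0233·12.5000] = 0.2746; exercise value = 0.0000 ≤ continuation, so V_0 = 0.2746

£0.27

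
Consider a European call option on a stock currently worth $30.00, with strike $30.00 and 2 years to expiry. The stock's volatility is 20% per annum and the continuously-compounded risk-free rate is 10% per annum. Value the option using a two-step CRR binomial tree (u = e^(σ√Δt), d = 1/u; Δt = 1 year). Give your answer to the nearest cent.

$6.11

CRR parameters: u = e^(σ√Δt) = e^(0.2·√1) = 1.2214, d = 1/u = 0.8187
Per-period rate: rΔt = 0.1·1 = 0.1, so R = e^0.1 = 1.1052
Risk-neutral probability p = (e^0.1 − 0.8187)/(1.2214 − 0.8187) = 0.2864/0.4027 = 0.7113
Terminal stock prices: S_uu = 44.75, S_ud = 30, S_dd = 20.11
Terminal payoffs (S − K): max(14.75, 0) = 14.75, max(0, 0) = 0, max(-9.89, 0) = 0
Node u (S = 36.64): V_u = e^(−0.1)·[0.7113·14.7547 + 0.2887·0.0000] = 9.4970
Node d (S = 24.56): V_d = e^(−0.1)·[0.7113·0.0000 + 0.2887·0.0000] = 0.0000
Node 0 (S = 30): V_0 = e^(−0.1)·[0.7113·9.4970 + 0.2887·0.0000] = 6.1128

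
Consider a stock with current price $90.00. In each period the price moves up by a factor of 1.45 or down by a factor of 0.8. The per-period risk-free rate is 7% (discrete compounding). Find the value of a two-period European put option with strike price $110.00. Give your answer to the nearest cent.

$18.02

Risk-neutral probability p = (1 + 0.07 − 0.8)/(1.45 − 0.8) = 0.2700/0.6500 = 0.4154
Terminal stock prices: S_uu = 189.2, S_ud = 104.4, S_dd = 57.6
Terminal payoffs (K − S): max(-79.22, 0) = 0, max(5.6, 0) = 5.6, max(52.4, 0) = 52.4
Node u (S = 130.5): V_u = 1/1.07·[0.4154·0.0000 + 0.5846·5.6000] = 3.0597
Node d (S = 72): V_d = 1/1.07·[0.4154·5.6000 + 0.5846·52.4000] = 30.8037
Node 0 (S = 90): V_0 = 1/1.07·[0.4154·3.0597 + 0.5846·30.8037] = 18.0180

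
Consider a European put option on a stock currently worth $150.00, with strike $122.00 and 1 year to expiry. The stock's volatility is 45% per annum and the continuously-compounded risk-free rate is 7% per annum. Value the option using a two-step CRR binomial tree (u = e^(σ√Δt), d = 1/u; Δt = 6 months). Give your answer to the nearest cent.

$10.91

CRR parameters: u = e^(σ√Δt) = e^(0.45·√0.5) = 1.3746, d = 1/u = 0.7275
Per-period rate: rΔt = 0.07·0.5 = 0.035, so R = e^0.035 = 1.0356
Risk-neutral probability p = (e^0.035 − 0.7275)/(1.3746 − 0.7275) = 0.3082/0.6472 = 0.4762
Terminal stock prices: S_uu = 283.4, S_ud = 150, S_dd = 79.38
Terminal payoffs (K − S): max(-161.4, 0) = 0, max(-28, 0) = 0, max(42.62, 0) = 42.62
Node u (S = 206.2): V_u = e^(−0.035)·[0.4762·0.0000 + 0.5238·0.0000] = 0.0000
Node d (S = 109.1): V_d = e^(−0.035)·[0.4762·0.0000 + 0.5238·42.6206] = 21.5588
Node 0 (S = 150): V_0 = e^(−0.035)·[0.4762·0.0000 + 0.5238·21.5588] = 10.9051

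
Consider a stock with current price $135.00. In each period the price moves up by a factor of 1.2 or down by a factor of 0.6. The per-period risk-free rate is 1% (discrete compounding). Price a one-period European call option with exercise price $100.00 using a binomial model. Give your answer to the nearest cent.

$41.95

Risk-neutral probability p = (1 + 0.01 − 0.6)/(1.2 − 0.6) = 0.4100/0.6000 = 0.6833
Terminal stock prices: S_u = 162, S_d = 81
Terminal payoffs (S − K): max(62, 0) = 62, max(-19, 0) = 0
Node 0 (S = 135): V_0 = 1/1.01·[0.6833·62.0000 + 0.3167·0.0000] = 41.9472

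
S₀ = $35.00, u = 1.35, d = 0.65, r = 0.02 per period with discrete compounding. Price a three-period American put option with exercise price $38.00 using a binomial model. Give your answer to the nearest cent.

$9.04

Risk-neutral probability p = (1 + 0.02 − 0.65)/(1.35 − 0.65) = 0.3700/0.7000 = 0.5286
Terminal stock prices: S_uuu = 86.11, S_uud = 41.46, S_udd = 19.96, S_ddd = 9.612
Terminal payoffs (K − S): max(-48.11, 0) = 0, max(-3.462, 0) = 0, max(18.04, 0) = 18.04, max(28.39, 0) = 28.39
Node uu (S = 63.79): continuation = 1/1.02·[0.5286·0.0000 + 0.4714·0.0000] = 0.0000; exercise value = 0.0000 ≤ continuation, so V_uu = 0.0000
Node ud (S = 30.71): continuation = 1/1.02·[0.5286·0.0000 + 0.4714·18.0369] = 8.3364; exercise value = 7.2875 ≤ continuation, so V_ud = 8.3364
Node dd (S = 14.79): continuation = 1/1.02·[0.5286·18.0369 + 0.4714·28.3881] = 22.4674; exercise value = 23.2125 > continuation, so V_dd = 23.2125 (exercise)
Node u (S = 47.25): continuation = 1/1.02·[0.5286·0.0000 + 0.4714·8.3364] = 3.8529; exercise value = 0.0000 ≤ continuation, so V_u = 3.8529
Node d (S = 22.75): continuation = 1/1.02·[0.5286·8.3364 + 0.4714·23.2125] = 15.0484; exercise value = 15.2500 > continuation, so V_d = 15.2500 (exercise)
Node 0 (S = 35): continuation = 1/1.02·[0.5286·3.8529 + 0.4714·15.2500] = 9.0449; exercise value = 3.0000 ≤ continuation, so V_0 = 9.0449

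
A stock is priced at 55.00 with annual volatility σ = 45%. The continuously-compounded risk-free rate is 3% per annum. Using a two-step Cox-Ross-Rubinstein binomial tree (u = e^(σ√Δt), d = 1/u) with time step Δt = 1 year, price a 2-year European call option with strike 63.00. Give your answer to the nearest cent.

CRR parameters: u = e^(σ√Δt) = e^(0.45·√1) = 1.5683, d = 1/u = 0.6376
Per-period rate: rΔt = 0.03·1 = 0.03, so R = e^0.03 = 1.0305
Risk-neutral probability p = (e^0.03 − 0.6376)/(1.5683 − 0.6376) = 0.3928/0.9307 = 0.4221
Terminal stock prices: S_uu = 135.3, S_ud = 55, S_dd = 22.36
Terminal payoffs (S − K): max(72.28, 0) = 72.28, max(-8, 0) = 0, max(-40.64, 0) = 0
Node u (S = 86.26): V_u = e^(−0.03)·[0.4221·72.2782 + 0.5779·0.0000] = 29.6058
Node d (S = 35.07): V_d = e^(−0.03)·[0.4221·0.0000 + 0.5779·0.0000] = 0.0000
Node 0 (S = 55): V_0 = e^(−0.03)·[0.4221·29.6058 + 0.5779·0.0000] = 12.1268

12.13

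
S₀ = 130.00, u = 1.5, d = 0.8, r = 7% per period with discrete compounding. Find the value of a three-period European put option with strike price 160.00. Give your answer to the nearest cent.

30.23

Risk-neutral probability p = (1 + 0.07 − 0.8)/(1.5 − 0.8) = 0.2700/0.7000 = 0.3857
Terminal stock prices: S_uuu = 438.8, S_uud = 234, S_udd = 124.8, S_ddd = 66.56
Terminal payoffs (K − S): max(-278.8, 0) = 0, max(-74, 0) = 0, max(35.2, 0) = 35.2, max(93.44, 0) = 93.44
Node uu (S = 292.5): V_uu = 1/1.07·[0.3857·0.0000 + 0.6143·0.0000] = 0.0000
Node ud (S = 156): V_ud = 1/1.07·[0.3857·0.0000 + 0.6143·35.2000] = 20.2083
Node dd (S = 83.2): V_dd = 1/1.07·[0.3857·35.2000 + 0.6143·93.4400] = 66.3327
Node u (S = 195): V_u = 1/1.07·[0.3857·0.0000 + 0.6143·20.2083] = 11.6015
Node d (S = 104): V_d = 1/1.07·[0.3857·20.2083 + 0.6143·66.3327] = 45.3662
Node 0 (S = 130): V_0 = 1/1.07·[0.3857·11.6015 + 0.6143·45.3662] = 30.2268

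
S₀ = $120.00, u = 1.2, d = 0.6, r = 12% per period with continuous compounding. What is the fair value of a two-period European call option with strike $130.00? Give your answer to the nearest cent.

$26.02

Risk-neutral probability p = (e^0.12 − 0.6)/(1.2 − 0.6) = 0.5275/0.6000 = 0.8792
Terminal stock prices: S_uu = 172.8, S_ud = 86.4, S_dd = 43.2
Terminal payoffs (S − K): max(42.8, 0) = 42.8, max(-43.6, 0) = 0, max(-86.8, 0) = 0
Node u (S = 144): V_u = e^(−0.12)·[0.8792·42.8000 + 0.1208·0.0000] = 33.3731
Node d (S = 72): V_d = e^(−0.12)·[0.8792·0.0000 + 0.1208·0.0000] = 0.0000
Node 0 (S = 120): V_0 = e^(−0.12)·[0.8792·33.3731 + 0.1208·0.0000] = 26.0226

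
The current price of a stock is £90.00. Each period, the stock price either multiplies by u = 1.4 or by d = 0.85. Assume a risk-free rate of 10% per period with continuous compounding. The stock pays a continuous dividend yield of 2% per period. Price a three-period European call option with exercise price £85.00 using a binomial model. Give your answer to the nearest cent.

£25.99

Per-period risk-free factor R = e^0.1 = 1.1052; dividend-adjusted growth = e^(0.1−0.02) = 1.0833.
Risk-neutral probability p = (1.0833 − 0.85)/(1.4 − 0.85) = 0.2333/0.5500 = 0.4242
Terminal stock prices: S_uuu = 247, S_uud = 149.9, S_udd = 91.03, S_ddd = 55.27
Terminal payoffs (S − K): max(162, 0) = 162, max(64.94, 0) = 64.94, max(6.035, 0) = 6.035, max(-29.73, 0) = 0
Node uu (S = 176.4): V_uu = e^(−0.1)·[0.4242·161.9600 + 0.5758·64.9400] = 95.9959
Node ud (S = 107.1): V_ud = e^(−0.1)·[0.4242·64.9400 + 0.5758·6.0350] = 28.0681
Node dd (S = 65.02): V_dd = e^(−0.1)·[0.4242·6.0350 + 0.5758·0.0000] = 2.3162
Node u (S = 126): V_u = e^(−0.1)·[0.4242·95.9959 + 0.5758·28.0681] = 51.4674
Node d (S = 76.5): V_d = e^(−0.1)·[0.4242·28.0681 + 0.5758·2.3162] = 11.9792
Node 0 (S = 90): V_0 = e^(−0.1)·[0.4242·51.4674 + 0.5758·11.9792] = 25.9946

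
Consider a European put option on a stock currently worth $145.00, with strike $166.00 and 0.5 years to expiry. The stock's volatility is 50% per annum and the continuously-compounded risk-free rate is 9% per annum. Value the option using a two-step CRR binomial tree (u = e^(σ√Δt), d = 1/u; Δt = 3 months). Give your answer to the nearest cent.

$29.98

CRR parameters: u = e^(σ√Δt) = e^(0.5·√0.25) = 1.2840, d = 1/u = 0.7788
Per-period rate: rΔt = 0.09·0.25 = 0.0225, so R = e^0.0225 = 1.0228
Risk-neutral probability p = (e^0.0225 − 0.7788)/(1.2840 − 0.7788) = 0.2440/0.5052 = 0.4829
Terminal stock prices: S_uu = 239.1, S_ud = 145, S_dd = 87.95
Terminal payoffs (K − S): max(-73.06, 0) = 0, max(21, 0) = 21, max(78.05, 0) = 78.05
Node u (S = 186.2): V_u = e^(−0.0225)·[0.4829·0.0000 + 0.5171·21.0000] = 10.6183
Node d (S = 112.9): V_d = e^(−0.0225)·[0.4829·21.0000 + 0.5171·78.0531] = 49.3806
Node 0 (S = 145): V_0 = e^(−0.0225)·[0.4829·10.6183 + 0.5171·49.3806] = 29.9815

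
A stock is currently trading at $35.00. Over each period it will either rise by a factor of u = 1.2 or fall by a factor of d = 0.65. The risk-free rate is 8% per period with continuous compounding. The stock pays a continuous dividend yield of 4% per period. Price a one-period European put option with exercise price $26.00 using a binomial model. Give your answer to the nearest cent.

$0.87

Per-period risk-free factor R = e^0.08 = 1.0833; dividend-adjusted growth = e^(0.08−0.04) = 1.0408.
Risk-neutral probability p = (1.0408 − 0.65)/(1.2 − 0.65) = 0.3908/0.5500 = 0.7106
Terminal stock prices: S_u = 42, S_d = 22.75
Terminal payoffs (K − S): max(-16, 0) = 0, max(3.25, 0) = 3.25
Node 0 (S = 35): V_0 = e^(−0.08)·[0.7106·0.0000 + 0.2894·3.2500] = 0.8683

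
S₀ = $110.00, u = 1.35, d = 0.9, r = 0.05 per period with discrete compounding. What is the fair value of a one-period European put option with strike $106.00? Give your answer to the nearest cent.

$4.44

Risk-neutral probability p = (1 + 0.05 − 0.9)/(1.35 − 0.9) = 0.1500/0.4500 = 0.3333
Terminal stock prices: S_u = 148.5, S_d = 99
Terminal payoffs (K − S): max(-42.5, 0) = 0, max(7, 0) = 7
Node 0 (S = 110): V_0 = 1/1.05·[0.3333·0.0000 + 0.6667·7.0000] = 4.4444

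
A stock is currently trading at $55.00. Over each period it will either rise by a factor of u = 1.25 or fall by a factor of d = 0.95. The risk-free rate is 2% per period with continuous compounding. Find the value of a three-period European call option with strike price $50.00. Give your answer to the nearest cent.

Risk-neutral probability p = (e^0.02 − 0.95)/(1.25 − 0.95) = 0.0702/0.3000 = 0.2340
Terminal stock prices: S_uuu = 107.4, S_uud = 81.64, S_udd = 62.05, S_ddd = 47.16
Terminal payoffs (S − K): max(57.42, 0) = 57.42, max(31.64, 0) = 31.64, max(12.05, 0) = 12.05, max(-2.844, 0) = 0
Node uu (S = 85.94): V_uu = e^(−0.02)·[0.2340·57.4219 + 0.7660·31.6406] = 36.9276
Node ud (S = 65.31): V_ud = e^(−0.02)·[0.2340·31.6406 + 0.7660·12.0469] = 16.3026
Node dd (S = 49.64): V_dd = e^(−0.02)·[0.2340·12.0469 + 0.7660·0.0000] = 2.7632
Node u (S = 68.75): V_u = e^(−0.02)·[0.2340·36.9276 + 0.7660·16.3026] = 20.7105
Node d (S = 52.25): V_d = e^(−0.02)·[0.2340·16.3026 + 0.7660·2.7632] = 5.8140
Node 0 (S = 55): V_0 = e^(−0.02)·[0.2340·20.7105 + 0.7660·5.8140] = 9.1157

$9.12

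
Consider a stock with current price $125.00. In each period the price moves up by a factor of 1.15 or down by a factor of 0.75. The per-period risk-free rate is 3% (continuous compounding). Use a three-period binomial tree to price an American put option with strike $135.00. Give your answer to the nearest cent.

$18.81

Risk-neutral probability p = (e^0.03 − 0.75)/(1.15 − 0.75) = 0.2805/0.4000 = 0.7011
Terminal stock prices: S_uuu = 190.1, S_uud = 124, S_udd = 80.86, S_ddd = 52.73
Terminal payoffs (K − S): max(-55.11, 0) = 0, max(11.02, 0) = 11.02, max(54.14, 0) = 54.14, max(82.27, 0) = 82.27
Node uu (S = 165.3): continuation = e^(−0.03)·[0.7011·0.0000 + 0.2989·11.0156] = 3.1949; exercise value = 0.0000 ≤ continuation, so V_uu = 3.1949
Node ud (S = 107.8): continuation = e^(−0.03)·[0.7011·11.0156 + 0.2989·54.1406] = 23.1976; exercise value = 27.1875 > continuation, so V_ud = 27.1875 (exercise)
Node dd (S = 70.31): continuation = e^(−0.03)·[0.7011·54.1406 + 0.2989·82.2656] = 60.6976; exercise value = 64.6875 > continuation, so V_dd = 64.6875 (exercise)
Node u (S = 143.8): continuation = e^(−0.03)·[0.7011·3.1949 + 0.2989·27.1875] = 10.0591; exercise value = 0.0000 ≤ continuation, so V_u = 10.0591
Node d (S = 93.75): continuation = e^(−0.03)·[0.7011·27.1875 + 0.2989·64.6875] = 37.2601; exercise value = 41.2500 > continuation, so V_d = 41.2500 (exercise)
Node 0 (S = 125): continuation = e^(−0.03)·[0.7011·10.0591 + 0.2989·41.2500] = 18.8081; exercise value = 10.0000 ≤ continuation, so V_0 = 18.8081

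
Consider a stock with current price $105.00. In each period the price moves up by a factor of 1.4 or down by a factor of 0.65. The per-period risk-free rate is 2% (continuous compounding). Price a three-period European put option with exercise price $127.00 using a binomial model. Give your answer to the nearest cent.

$35.21

Risk-neutral probability p = (e^0.02 − 0.65)/(1.4 − 0.65) = 0.3702/0.7500 = 0.4936
Terminal stock prices: S_uuu = 288.1, S_uud = 133.8, S_udd = 62.11, S_ddd = 28.84
Terminal payoffs (K − S): max(-161.1, 0) = 0, max(-6.77, 0) = 0, max(64.89, 0) = 64.89, max(98.16, 0) = 98.16
Node uu (S = 205.8): V_uu = e^(−0.02)·[0.4936·0.0000 + 0.5064·0.0000] = 0.0000
Node ud (S = 95.55): V_ud = e^(−0.02)·[0.4936·0.0000 + 0.5064·64.8925] = 32.2107
Node dd (S = 44.36): V_dd = e^(−0.02)·[0.4936·64.8925 + 0.5064·98.1644] = 80.1227
Node u (S = 147): V_u = e^(−0.02)·[0.4936·0.0000 + 0.5064·32.2107] = 15.9885
Node d (S = 68.25): V_d = e^(−0.02)·[0.4936·32.2107 + 0.5064·80.1227] = 55.3550
Node 0 (S = 105): V_0 = e^(−0.02)·[0.4936·15.9885 + 0.5064·55.3550] = 35.2123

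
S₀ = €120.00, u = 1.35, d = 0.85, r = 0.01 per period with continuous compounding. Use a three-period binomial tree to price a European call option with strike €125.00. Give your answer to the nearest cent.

€17.77

Risk-neutral probability p = (e^0.01 − 0.85)/(1.35 − 0.85) = 0.1601/0.5000 = 0.3201
Terminal stock prices: S_uuu = 295.2, S_uud = 185.9, S_udd = 117, S_ddd = 73.69
Terminal payoffs (S − K): max(170.2, 0) = 170.2, max(60.9, 0) = 60.9, max(-7.955, 0) = 0, max(-51.31, 0) = 0
Node uu (S = 218.7): V_uu = e^(−0.01)·[0.3201·170.2450 + 0.6799·60.8950] = 94.9438
Node ud (S = 137.7): V_ud = e^(−0.01)·[0.3201·60.8950 + 0.6799·0.0000] = 19.2986
Node dd (S = 86.7): V_dd = e^(−0.01)·[0.3201·0.0000 + 0.6799·0.0000] = 0.0000
Node u (S = 162): V_u = e^(−0.01)·[0.3201·94.9438 + 0.6799·19.2986] = 43.0797
Node d (S = 102): V_d = e^(−0.01)·[0.3201·19.2986 + 0.6799·0.0000] = 6.1160
Node 0 (S = 120): V_0 = e^(−0.01)·[0.3201·43.0797 + 0.6799·6.1160] = 17.7695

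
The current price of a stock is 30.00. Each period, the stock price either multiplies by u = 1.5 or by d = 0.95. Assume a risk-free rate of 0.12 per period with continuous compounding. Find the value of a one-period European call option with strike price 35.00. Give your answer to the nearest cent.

Risk-neutral probability p = (e^0.12 − 0.95)/(1.5 − 0.95) = 0.1775/0.5500 = 0.3227
Terminal stock prices: S_u = 45, S_d = 28.5
Terminal payoffs (S − K): max(10, 0) = 10, max(-6.5, 0) = 0
Node 0 (S = 30): V_0 = e^(−0.12)·[0.3227·10.0000 + 0.6773·0.0000] = 2.8623

2.86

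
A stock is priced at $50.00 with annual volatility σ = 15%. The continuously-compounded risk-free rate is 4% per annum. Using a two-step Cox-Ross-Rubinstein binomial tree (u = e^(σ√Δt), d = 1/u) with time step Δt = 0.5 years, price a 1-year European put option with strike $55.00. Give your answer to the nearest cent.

$4.96

CRR parameters: u = e^(σ√Δt) = e^(0.15·√0.5) = 1.1119, d = 1/u = 0.8994
Per-period rate: rΔt = 0.04·0.5 = 0.02, so R = e^0.02 = 1.0202
Risk-neutral probability p = (e^0.02 − 0.8994)/(1.1119 − 0.8994) = 0.1208/0.2125 = 0.5686
Terminal stock prices: S_uu = 61.82, S_ud = 50, S_dd = 40.44
Terminal payoffs (K − S): max(-6.816, 0) = 0, max(5, 0) = 5, max(14.56, 0) = 14.56
Node u (S = 55.59): V_u = e^(−0.02)·[0.5686·0.0000 + 0.4314·5.0000] = 2.1145
Node d (S = 44.97): V_d = e^(−0.02)·[0.5686·5.0000 + 0.4314·14.5571] = 8.9427
Node 0 (S = 50): V_0 = e^(−0.02)·[0.5686·2.1145 + 0.4314·8.9427] = 4.9602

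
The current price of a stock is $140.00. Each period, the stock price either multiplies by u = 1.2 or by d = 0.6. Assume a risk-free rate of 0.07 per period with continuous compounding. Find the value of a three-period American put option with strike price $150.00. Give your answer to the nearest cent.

Risk-neutral probability p = (e^0.07 − 0.6)/(1.2 − 0.6) = 0.4725/0.6000 = 0.7875
Terminal stock prices: S_uuu = 241.9, S_uud = 121, S_udd = 60.48, S_ddd = 30.24
Terminal payoffs (K − S): max(-91.92, 0) = 0, max(29.04, 0) = 29.04, max(89.52, 0) = 89.52, max(119.8, 0) = 119.8
Node uu (S = 201.6): continuation = e^(−0.07)·[0.7875·0.0000 + 0.2125·29.0400] = 5.7534; exercise value = 0.0000 ≤ continuation, so V_uu = 5.7534
Node ud (S = 100.8): continuation = e^(−0.07)·[0.7875·29.0400 + 0.2125·89.5200] = 39.0591; exercise value = 49.2000 > continuation, so V_ud = 49.2000 (exercise)
Node dd (S = 50.4): continuation = e^(−0.07)·[0.7875·89.5200 + 0.2125·119.7600] = 89.4591; exercise value = 99.6000 > continuation, so V_dd = 99.6000 (exercise)
Node u (S = 168): continuation = e^(−0.07)·[0.7875·5.7534 + 0.2125·49.2000] = 13.9721; exercise value = 0.0000 ≤ continuation, so V_u = 13.9721
Node d (S = 84): continuation = e^(−0.07)·[0.7875·49.2000 + 0.2125·99.6000] = 55.8591; exercise value = 66.0000 > continuation, so V_d = 66.0000 (exercise)
Node 0 (S = 140): continuation = e^(−0.07)·[0.7875·13.9721 + 0.2125·66.0000] = 23.3353; exercise value = 10.0000 ≤ continuation, so V_0 = 23.3353

$23.34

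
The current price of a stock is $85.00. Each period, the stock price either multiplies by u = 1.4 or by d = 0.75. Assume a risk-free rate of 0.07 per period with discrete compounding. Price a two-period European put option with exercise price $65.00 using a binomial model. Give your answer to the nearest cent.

Risk-neutral probability p = (1 + 0.07 − 0.75)/(1.4 − 0.75) = 0.3200/0.6500 = 0.4923
Terminal stock prices: S_uu = 166.6, S_ud = 89.25, S_dd = 47.81
Terminal payoffs (K − S): max(-101.6, 0) = 0, max(-24.25, 0) = 0, max(17.19, 0) = 17.19
Node u (S = 119): V_u = 1/1.07·[0.4923·0.0000 + 0.5077·0.0000] = 0.0000
Node d (S = 63.75): V_d = 1/1.07·[0.4923·0.0000 + 0.5077·17.1875] = 8.1551
Node 0 (S = 85): V_0 = 1/1.07·[0.4923·0.0000 + 0.5077·8.1551] = 3.8694

$3.87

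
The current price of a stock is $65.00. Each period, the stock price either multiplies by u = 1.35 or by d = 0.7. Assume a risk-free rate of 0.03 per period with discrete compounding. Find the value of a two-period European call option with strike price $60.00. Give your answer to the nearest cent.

Risk-neutral probability p = (1 + 0.03 − 0.7)/(1.35 − 0.7) = 0.3300/0.6500 = 0.5077
Terminal stock prices: S_uu = 118.5, S_ud = 61.42, S_dd = 31.85
Terminal payoffs (S − K): max(58.46, 0) = 58.46, max(1.425, 0) = 1.425, max(-28.15, 0) = 0
Node u (S = 87.75): V_u = 1/1.03·[0.5077·58.4625 + 0.4923·1.4250] = 29.4976
Node d (S = 45.5): V_d = 1/1.03·[0.5077·1.4250 + 0.4923·0.0000] = 0.7024
Node 0 (S = 65): V_0 = 1/1.03·[0.5077·29.4976 + 0.4923·0.7024] = 14.8752

$14.88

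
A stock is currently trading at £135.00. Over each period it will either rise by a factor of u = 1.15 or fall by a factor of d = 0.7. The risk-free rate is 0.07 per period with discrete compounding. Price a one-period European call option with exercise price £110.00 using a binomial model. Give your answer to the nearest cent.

£34.77

Risk-neutral probability p = (1 + 0.07 − 0.7)/(1.15 − 0.7) = 0.3700/0.4500 = 0.8222
Terminal stock prices: S_u = 155.2, S_d = 94.5
Terminal payoffs (S − K): max(45.25, 0) = 45.25, max(-15.5, 0) = 0
Node 0 (S = 135): V_0 = 1/1.07·[0.8222·45.2500 + 0.1778·0.0000] = 34.7715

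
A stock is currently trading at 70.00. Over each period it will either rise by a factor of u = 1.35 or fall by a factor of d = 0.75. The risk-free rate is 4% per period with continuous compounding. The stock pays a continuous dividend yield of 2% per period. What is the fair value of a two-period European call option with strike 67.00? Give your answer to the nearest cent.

13.11

Per-period risk-free factor R = e^0.04 = 1.0408; dividend-adjusted growth = e^(0.04−0.02) = 1.0202.
Risk-neutral probability p = (1.0202 − 0.75)/(1.35 − 0.75) = 0.2702/0.6000 = 0.4503
Terminal stock prices: S_uu = 127.6, S_ud = 70.88, S_dd = 39.38
Terminal payoffs (S − K): max(60.58, 0) = 60.58, max(3.875, 0) = 3.875, max(-27.62, 0) = 0
Node u (S = 94.5): V_u = e^(−0.04)·[0.4503·60.5750 + 0.5497·3.8750] = 28.2559
Node d (S = 52.5): V_d = e^(−0.04)·[0.4503·3.8750 + 0.5497·0.0000] = 1.6766
Node 0 (S = 70): V_0 = e^(−0.04)·[0.4503·28.2559 + 0.5497·1.6766] = 13.1111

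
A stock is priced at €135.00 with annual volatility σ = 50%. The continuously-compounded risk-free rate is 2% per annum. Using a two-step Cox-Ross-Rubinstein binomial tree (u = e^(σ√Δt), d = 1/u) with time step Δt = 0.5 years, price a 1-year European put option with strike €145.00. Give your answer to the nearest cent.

€30.09

CRR parameters: u = e^(σ√Δt) = e^(0.5·√0.5) = 1.4241, d = 1/u = 0.7022
Per-period rate: rΔt = 0.02·0.5 = 0.01, so R = e^0.01 = 1.0101
Risk-neutral probability p = (e^0.01 − 0.7022)/(1.4241 − 0.7022) = 0.3079/0.7219 = 0.4264
Terminal stock prices: S_uu = 273.8, S_ud = 135, S_dd = 66.56
Terminal payoffs (K − S): max(-128.8, 0) = 0, max(10, 0) = 10, max(78.44, 0) = 78.44
Node u (S = 192.3): V_u = e^(−0.01)·[0.4264·0.0000 + 0.5736·10.0000] = 5.6785
Node d (S = 94.8): V_d = e^(−0.01)·[0.4264·10.0000 + 0.5736·78.4357] = 48.7618
Node 0 (S = 135): V_0 = e^(−0.01)·[0.4264·5.6785 + 0.5736·48.7618] = 30.0869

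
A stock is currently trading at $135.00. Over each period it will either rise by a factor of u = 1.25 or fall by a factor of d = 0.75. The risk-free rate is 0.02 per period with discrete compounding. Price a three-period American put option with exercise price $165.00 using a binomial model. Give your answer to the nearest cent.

Risk-neutral probability p = (1 + 0.02 − 0.75)/(1.25 − 0.75) = 0.2700/0.5000 = 0.5400
Terminal stock prices: S_uuu = 263.7, S_uud = 158.2, S_udd = 94.92, S_ddd = 56.95
Terminal payoffs (K − S): max(-98.67, 0) = 0, max(6.797, 0) = 6.797, max(70.08, 0) = 70.08, max(108, 0) = 108
Node uu (S = 210.9): continuation = 1/1.02·[0.5400·0.0000 + 0.4600·6.7969] = 3.0653; exercise value = 0.0000 ≤ continuation, so V_uu = 3.0653
Node ud (S = 126.6): continuation = 1/1.02·[0.5400·6.7969 + 0.4600·70.0781] = 35.2022; exercise value = 38.4375 > continuation, so V_ud = 38.4375 (exercise)
Node dd (S = 75.94): continuation = 1/1.02·[0.5400·70.0781 + 0.4600·108.0469] = 85.8272; exercise value = 89.0625 > continuation, so V_dd = 89.0625 (exercise)
Node u (S = 168.8): continuation = 1/1.02·[0.5400·3.0653 + 0.4600·38.4375] = 18.9573; exercise value = 0.0000 ≤ continuation, so V_u = 18.9573
Node d (S = 101.2): continuation = 1/1.02·[0.5400·38.4375 + 0.4600·89.0625] = 60.5147; exercise value = 63.7500 > continuation, so V_d = 63.7500 (exercise)
Node 0 (S = 135): continuation = 1/1.02·[0.5400·18.9573 + 0.4600·63.7500] = 38.7862; exercise value = 30.0000 ≤ continuation, so V_0 = 38.7862

$38.79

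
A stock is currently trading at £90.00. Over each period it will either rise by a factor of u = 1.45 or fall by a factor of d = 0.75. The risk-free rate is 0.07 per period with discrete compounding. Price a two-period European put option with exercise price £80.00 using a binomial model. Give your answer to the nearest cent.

£7.56

Risk-neutral probability p = (1 + 0.07 − 0.75)/(1.45 − 0.75) = 0.3200/0.7000 = 0.4571
Terminal stock prices: S_uu = 189.2, S_ud = 97.88, S_dd = 50.62
Terminal payoffs (K − S): max(-109.2, 0) = 0, max(-17.88, 0) = 0, max(29.38, 0) = 29.38
Node u (S = 130.5): V_u = 1/1.07·[0.4571·0.0000 + 0.5429·0.0000] = 0.0000
Node d (S = 67.5): V_d = 1/1.07·[0.4571·0.0000 + 0.5429·29.3750] = 14.9032
Node 0 (S = 90): V_0 = 1/1.07·[0.4571·0.0000 + 0.5429·14.9032] = 7.5610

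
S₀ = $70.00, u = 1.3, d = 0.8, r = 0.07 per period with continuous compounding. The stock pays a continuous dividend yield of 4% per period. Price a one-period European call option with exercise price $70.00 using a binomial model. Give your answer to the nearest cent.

$9.02

Per-period risk-free factor R = e^0.07 = 1.0725; dividend-adjusted growth = e^(0.07−0.04) = 1.0305.
Risk-neutral probability p = (1.0305 − 0.8)/(1.3 − 0.8) = 0.2305/0.5000 = 0.4609
Terminal stock prices: S_u = 91, S_d = 56
Terminal payoffs (S − K): max(21, 0) = 21, max(-14, 0) = 0
Node 0 (S = 70): V_0 = e^(−0.07)·[0.4609·21.0000 + 0.5391·0.0000] = 9.0247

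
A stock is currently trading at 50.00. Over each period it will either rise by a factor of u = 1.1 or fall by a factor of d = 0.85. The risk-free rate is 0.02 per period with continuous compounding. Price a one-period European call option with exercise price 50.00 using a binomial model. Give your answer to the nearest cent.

Risk-neutral probability p = (e^0.02 − 0.85)/(1.1 − 0.85) = 0.1702/0.2500 = 0.6808
Terminal stock prices: S_u = 55, S_d = 42.5
Terminal payoffs (S − K): max(5, 0) = 5, max(-7.5, 0) = 0
Node 0 (S = 50): V_0 = e^(−0.02)·[0.6808·5.0000 + 0.3192·0.0000] = 3.3366

3.34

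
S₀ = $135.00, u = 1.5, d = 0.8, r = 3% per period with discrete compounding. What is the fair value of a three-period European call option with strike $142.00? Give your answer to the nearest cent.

$30.28

Risk-neutral probability p = (1 + 0.03 − 0.8)/(1.5 − 0.8) = 0.2300/0.7000 = 0.3286
Terminal stock prices: S_uuu = 455.6, S_uud = 243, S_udd = 129.6, S_ddd = 69.12
Terminal payoffs (S − K): max(313.6, 0) = 313.6, max(101, 0) = 101, max(-12.4, 0) = 0, max(-72.88, 0) = 0
Node uu (S = 303.8): V_uu = 1/1.03·[0.3286·313.6250 + 0.6714·101.0000] = 165.8859
Node ud (S = 162): V_ud = 1/1.03·[0.3286·101.0000 + 0.6714·0.0000] = 32.2191
Node dd (S = 86.4): V_dd = 1/1.03·[0.3286·0.0000 + 0.6714·0.0000] = 0.0000
Node u (S = 202.5): V_u = 1/1.03·[0.3286·165.8859 + 0.6714·32.2191] = 73.9206
Node d (S = 108): V_d = 1/1.03·[0.3286·32.2191 + 0.6714·0.0000] = 10.2780
Node 0 (S = 135): V_0 = 1/1.03·[0.3286·73.9206 + 0.6714·10.2780] = 30.2807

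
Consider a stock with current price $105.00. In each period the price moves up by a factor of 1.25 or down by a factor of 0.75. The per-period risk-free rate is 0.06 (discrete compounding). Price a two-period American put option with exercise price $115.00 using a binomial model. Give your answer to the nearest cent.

$16.47

Risk-neutral probability p = (1 + 0.06 − 0.75)/(1.25 − 0.75) = 0.3100/0.5000 = 0.6200
Terminal stock prices: S_uu = 164.1, S_ud = 98.44, S_dd = 59.06
Terminal payoffs (K − S): max(-49.06, 0) = 0, max(16.56, 0) = 16.56, max(55.94, 0) = 55.94
Node u (S = 131.2): continuation = 1/1.06·[0.6200·0.0000 + 0.3800·16.5625] = 5.9375; exercise value = 0.0000 ≤ continuation, so V_u = 5.9375
Node d (S = 78.75): continuation = 1/1.06·[0.6200·16.5625 + 0.3800·55.9375] = 29.7406; exercise value = 36.2500 > continuation, so V_d = 36.2500 (exercise)
Node 0 (S = 105): continuation = 1/1.06·[0.6200·5.9375 + 0.3800·36.2500] = 16.4682; exercise value = 10.0000 ≤ continuation, so V_0 = 16.4682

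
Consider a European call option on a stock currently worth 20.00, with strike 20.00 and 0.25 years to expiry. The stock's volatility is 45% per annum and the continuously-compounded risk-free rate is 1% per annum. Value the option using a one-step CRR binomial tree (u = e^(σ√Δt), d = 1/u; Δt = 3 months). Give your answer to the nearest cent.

CRR parameters: u = e^(σ√Δt) = e^(0.45·√0.25) = 1.2523, d = 1/u = 0.7985
Per-period rate: rΔt = 0.01·0.25 = 0.0025, so R = e^0.0025 = 1.0025
Risk-neutral probability p = (e^0.0025 − 0.7985)/(1.2523 − 0.7985) = 0.2040/0.4538 = 0.4495
Terminal stock prices: S_u = 25.05, S_d = 15.97
Terminal payoffs (S − K): max(5.046, 0) = 5.046, max(-4.03, 0) = 0
Node 0 (S = 20): V_0 = e^(−0.0025)·[0.4495·5.0465 + 0.5505·0.0000] = 2.2627

2.26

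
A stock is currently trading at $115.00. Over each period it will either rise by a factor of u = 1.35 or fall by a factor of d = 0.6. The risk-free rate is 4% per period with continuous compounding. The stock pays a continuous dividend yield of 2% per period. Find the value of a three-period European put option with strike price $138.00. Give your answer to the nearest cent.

$36.70

Per-period risk-free factor R = e^0.04 = 1.0408; dividend-adjusted growth = e^(0.04−0.02) = 1.0202.
Risk-neutral probability p = (1.0202 − 0.6)/(1.35 − 0.6) = 0.4202/0.7500 = 0.5603
Terminal stock prices: S_uuu = 282.9, S_uud = 125.8, S_udd = 55.89, S_ddd = 24.84
Terminal payoffs (K − S): max(-144.9, 0) = 0, max(12.25, 0) = 12.25, max(82.11, 0) = 82.11, max(113.2, 0) = 113.2
Node uu (S = 209.6): V_uu = e^(−0.04)·[0.5603·0.0000 + 0.4397·12.2475] = 5.1744
Node ud (S = 93.15): V_ud = e^(−0.04)·[0.5603·12.2475 + 0.4397·82.1100] = 41.2834
Node dd (S = 41.4): V_dd = e^(−0.04)·[0.5603·82.1100 + 0.4397·113.1600] = 92.0087
Node u (S = 155.2): V_u = e^(−0.04)·[0.5603·5.1744 + 0.4397·41.2834] = 20.2272
Node d (S = 69): V_d = e^(−0.04)·[0.5603·41.2834 + 0.4397·92.0087] = 61.0956
Node 0 (S = 115): V_0 = e^(−0.04)·[0.5603·20.2272 + 0.4397·61.0956] = 36.7005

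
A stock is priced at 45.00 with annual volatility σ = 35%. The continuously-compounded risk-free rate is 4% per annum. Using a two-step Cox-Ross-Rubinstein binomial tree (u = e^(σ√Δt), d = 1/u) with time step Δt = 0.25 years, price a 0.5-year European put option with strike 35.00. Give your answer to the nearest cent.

CRR parameters: u = e^(σ√Δt) = e^(0.35·√0.25) = 1.1912, d = 1/u = 0.8395
Per-period rate: rΔt = 0.04·0.25 = 0.01, so R = e^0.01 = 1.0101
Risk-neutral probability p = (e^0.01 − 0.8395)/(1.1912 − 0.8395) = 0.1706/0.3518 = 0.4849
Terminal stock prices: S_uu = 63.86, S_ud = 45, S_dd = 31.71
Terminal payoffs (K − S): max(-28.86, 0) = 0, max(-10, 0) = 0, max(3.289, 0) = 3.289
Node u (S = 53.61): V_u = e^(−0.01)·[0.4849·0.0000 + 0.5151·0.0000] = 0.0000
Node d (S = 37.78): V_d = e^(−0.01)·[0.4849·0.0000 + 0.5151·3.2890] = 1.6772
Node 0 (S = 45): V_0 = e^(−0.01)·[0.4849·0.0000 + 0.5151·1.6772] = 0.8553

0.86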